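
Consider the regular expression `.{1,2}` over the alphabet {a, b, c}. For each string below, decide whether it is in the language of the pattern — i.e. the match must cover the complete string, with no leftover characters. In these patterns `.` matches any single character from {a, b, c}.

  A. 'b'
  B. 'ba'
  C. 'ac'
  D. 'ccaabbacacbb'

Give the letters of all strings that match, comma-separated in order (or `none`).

A → match
B → match
C → match
D → no match

A, B, C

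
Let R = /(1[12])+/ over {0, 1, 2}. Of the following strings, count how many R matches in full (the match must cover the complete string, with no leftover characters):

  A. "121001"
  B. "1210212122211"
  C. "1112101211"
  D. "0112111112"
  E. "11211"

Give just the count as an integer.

A → no match
B → no match
C → no match
D → no match — must start with "1"
E → no match
Total matched: 0

0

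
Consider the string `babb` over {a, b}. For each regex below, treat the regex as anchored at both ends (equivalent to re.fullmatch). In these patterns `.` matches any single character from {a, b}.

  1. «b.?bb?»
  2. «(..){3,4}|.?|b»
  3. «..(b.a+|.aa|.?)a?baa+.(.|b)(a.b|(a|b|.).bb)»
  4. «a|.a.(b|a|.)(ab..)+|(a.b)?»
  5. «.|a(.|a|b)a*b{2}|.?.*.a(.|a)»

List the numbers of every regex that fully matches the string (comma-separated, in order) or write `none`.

1

1 → match
2 → no match
3 → no match
4 → no match
5 → no match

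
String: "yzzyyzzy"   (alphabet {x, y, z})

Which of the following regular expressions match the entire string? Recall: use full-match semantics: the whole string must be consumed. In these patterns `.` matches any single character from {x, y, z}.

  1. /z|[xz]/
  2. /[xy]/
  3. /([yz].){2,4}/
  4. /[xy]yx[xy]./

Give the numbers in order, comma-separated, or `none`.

3

1 → no match
2 → no match
3 → match
4 → no match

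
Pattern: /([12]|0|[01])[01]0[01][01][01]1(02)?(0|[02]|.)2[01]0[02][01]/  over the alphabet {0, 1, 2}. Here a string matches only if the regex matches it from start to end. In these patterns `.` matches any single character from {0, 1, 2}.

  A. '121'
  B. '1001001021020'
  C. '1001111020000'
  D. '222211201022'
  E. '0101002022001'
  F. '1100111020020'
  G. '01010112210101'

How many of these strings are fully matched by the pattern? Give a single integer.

A → no match
B → match
C → match
D → no match
E → no match
F → match
G → no match
Total matched: 3

3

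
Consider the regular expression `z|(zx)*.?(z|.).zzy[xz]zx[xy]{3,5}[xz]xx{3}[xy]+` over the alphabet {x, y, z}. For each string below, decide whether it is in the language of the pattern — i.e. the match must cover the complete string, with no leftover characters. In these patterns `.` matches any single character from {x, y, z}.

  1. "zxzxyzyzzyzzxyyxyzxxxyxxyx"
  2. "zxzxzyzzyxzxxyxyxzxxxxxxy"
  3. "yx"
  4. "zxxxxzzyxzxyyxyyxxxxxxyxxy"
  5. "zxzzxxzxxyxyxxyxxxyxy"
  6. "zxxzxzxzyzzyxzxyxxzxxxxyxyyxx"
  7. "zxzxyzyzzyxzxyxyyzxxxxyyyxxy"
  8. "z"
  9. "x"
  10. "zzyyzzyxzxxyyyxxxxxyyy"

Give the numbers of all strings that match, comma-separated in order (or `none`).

1 → no match
2 → match
3 → no match
4 → match
5 → no match
6 → no match
7 → match
8 → match
9 → no match
10 → no match

2, 4, 7, 8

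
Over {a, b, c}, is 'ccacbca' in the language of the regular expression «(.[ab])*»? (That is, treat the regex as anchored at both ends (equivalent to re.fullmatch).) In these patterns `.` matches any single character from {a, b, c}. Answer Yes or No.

No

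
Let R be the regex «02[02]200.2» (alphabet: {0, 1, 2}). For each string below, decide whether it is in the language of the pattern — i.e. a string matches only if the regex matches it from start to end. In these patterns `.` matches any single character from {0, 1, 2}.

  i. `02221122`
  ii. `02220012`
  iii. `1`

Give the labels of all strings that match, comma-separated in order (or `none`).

i → no match
ii → match
iii → no match — must start with `02`

ii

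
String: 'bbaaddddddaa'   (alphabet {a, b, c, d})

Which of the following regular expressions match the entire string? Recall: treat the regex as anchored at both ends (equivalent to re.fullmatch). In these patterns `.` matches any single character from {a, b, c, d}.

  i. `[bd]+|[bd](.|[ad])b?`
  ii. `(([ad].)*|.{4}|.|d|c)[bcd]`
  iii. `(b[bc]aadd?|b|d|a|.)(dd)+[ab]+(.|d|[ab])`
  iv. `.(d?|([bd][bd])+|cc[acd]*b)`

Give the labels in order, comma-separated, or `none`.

iii

i → no match
ii → no match
iii → match
iv → no match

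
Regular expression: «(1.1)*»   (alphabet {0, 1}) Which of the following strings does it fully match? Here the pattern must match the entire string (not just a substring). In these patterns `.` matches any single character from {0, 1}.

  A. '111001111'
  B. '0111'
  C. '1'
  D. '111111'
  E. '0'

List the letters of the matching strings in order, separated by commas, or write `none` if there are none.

D

A → no match
B → no match
C → no match
D → match
E → no match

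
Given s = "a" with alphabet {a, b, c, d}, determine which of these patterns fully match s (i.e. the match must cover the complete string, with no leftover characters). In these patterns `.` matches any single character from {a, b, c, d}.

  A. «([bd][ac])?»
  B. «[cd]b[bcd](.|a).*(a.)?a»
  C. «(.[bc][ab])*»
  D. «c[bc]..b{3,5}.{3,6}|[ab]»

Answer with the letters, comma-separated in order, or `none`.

A → no match
B → no match
C → no match
D → match

D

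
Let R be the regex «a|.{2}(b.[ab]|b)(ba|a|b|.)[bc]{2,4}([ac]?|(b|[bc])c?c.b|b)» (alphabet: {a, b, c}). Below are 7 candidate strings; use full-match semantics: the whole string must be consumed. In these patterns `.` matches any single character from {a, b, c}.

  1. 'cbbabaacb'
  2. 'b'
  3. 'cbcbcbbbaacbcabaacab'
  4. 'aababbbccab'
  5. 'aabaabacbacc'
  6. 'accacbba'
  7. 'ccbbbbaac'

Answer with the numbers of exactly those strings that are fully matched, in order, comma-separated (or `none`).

4

1 → no match
2 → no match
3 → no match
4 → match
5 → no match
6 → no match
7 → no match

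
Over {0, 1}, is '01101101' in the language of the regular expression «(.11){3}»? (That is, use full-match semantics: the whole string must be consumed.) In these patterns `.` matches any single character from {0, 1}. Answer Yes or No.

Every match must end with '11', but '01101101' does not.

No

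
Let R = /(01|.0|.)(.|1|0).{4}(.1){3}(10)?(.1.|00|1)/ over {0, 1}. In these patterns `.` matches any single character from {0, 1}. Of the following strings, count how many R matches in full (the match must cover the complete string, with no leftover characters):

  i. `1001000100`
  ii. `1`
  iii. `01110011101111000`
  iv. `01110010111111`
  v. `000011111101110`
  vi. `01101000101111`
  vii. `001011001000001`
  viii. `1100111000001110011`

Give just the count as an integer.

i → no match
ii → no match
iii → match
iv → match
v → match
vi → match
vii → no match
viii → no match
Total matched: 4

4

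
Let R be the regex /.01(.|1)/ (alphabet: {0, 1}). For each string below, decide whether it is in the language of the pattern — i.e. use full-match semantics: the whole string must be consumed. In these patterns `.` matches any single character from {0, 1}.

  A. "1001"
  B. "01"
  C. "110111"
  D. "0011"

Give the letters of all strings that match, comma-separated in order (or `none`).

A → no match
B → no match
C → no match
D → match

D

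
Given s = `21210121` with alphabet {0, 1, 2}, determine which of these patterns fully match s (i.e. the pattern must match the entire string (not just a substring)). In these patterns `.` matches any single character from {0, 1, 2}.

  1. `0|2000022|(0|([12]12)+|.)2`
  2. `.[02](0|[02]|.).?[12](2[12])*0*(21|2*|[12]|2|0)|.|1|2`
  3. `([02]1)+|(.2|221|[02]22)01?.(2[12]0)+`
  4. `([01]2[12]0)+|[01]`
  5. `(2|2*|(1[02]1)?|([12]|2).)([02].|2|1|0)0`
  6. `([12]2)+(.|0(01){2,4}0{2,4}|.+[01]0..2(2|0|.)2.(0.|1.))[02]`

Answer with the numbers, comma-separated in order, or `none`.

1 → no match
2 → no match
3 → match
4 → no match
5 → no match — must end with `0`
6 → no match

3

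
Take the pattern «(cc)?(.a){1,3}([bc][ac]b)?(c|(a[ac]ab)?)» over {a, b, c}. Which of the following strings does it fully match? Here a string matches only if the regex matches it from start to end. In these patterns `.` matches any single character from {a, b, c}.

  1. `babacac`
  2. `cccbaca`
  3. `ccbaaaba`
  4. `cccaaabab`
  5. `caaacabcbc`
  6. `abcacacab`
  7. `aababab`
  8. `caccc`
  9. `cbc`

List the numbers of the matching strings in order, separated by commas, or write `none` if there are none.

1. `babacac` → match
2. `cccbaca` → no match
3. `ccbaaaba` → match
4. `cccaaabab` → match
5. `caaacabcbc` → match
6. `abcacacab` → no match
7. `aababab` → match
8. `caccc` → no match
9. `cbc` → no match

1, 3, 4, 5, 7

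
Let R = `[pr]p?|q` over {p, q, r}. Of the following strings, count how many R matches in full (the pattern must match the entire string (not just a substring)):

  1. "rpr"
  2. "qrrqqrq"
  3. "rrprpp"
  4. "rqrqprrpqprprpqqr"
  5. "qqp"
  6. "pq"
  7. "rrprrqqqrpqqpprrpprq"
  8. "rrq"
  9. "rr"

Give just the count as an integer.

1 → no match
2 → no match
3 → no match
4 → no match
5 → no match
6 → no match
7 → no match
8 → no match
9 → no match
Total matched: 0

0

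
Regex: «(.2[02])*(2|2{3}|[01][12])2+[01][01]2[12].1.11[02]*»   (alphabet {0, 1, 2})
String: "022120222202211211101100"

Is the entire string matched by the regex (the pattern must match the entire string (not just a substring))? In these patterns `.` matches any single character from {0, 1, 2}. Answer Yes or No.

No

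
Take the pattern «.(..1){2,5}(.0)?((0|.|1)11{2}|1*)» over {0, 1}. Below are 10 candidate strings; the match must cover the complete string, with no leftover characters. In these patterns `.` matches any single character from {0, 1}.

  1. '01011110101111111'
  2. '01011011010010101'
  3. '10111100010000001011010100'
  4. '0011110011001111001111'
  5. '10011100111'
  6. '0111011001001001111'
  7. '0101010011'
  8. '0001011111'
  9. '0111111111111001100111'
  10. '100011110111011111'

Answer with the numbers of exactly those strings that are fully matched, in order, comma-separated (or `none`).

6, 8, 9

1 → no match
2 → no match
3 → no match
4 → no match
5 → no match
6 → match
7 → no match
8 → match
9 → match
10 → no match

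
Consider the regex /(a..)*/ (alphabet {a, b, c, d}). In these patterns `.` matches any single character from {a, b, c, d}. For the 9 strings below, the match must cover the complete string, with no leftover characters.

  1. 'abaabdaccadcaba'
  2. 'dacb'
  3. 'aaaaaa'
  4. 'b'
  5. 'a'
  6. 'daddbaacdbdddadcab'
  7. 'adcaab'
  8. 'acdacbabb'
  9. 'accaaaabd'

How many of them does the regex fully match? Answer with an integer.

5

1 → match
2 → no match
3 → match
4 → no match
5 → no match
6 → no match
7 → match
8 → match
9 → match
Total matched: 5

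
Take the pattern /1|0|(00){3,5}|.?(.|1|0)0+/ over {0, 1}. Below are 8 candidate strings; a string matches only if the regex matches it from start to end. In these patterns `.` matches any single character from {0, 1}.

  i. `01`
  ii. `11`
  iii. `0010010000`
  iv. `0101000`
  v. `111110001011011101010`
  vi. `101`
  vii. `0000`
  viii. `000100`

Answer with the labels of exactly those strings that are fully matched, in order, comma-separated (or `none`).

i → no match
ii → no match
iii → no match
iv → no match
v → no match
vi → no match
vii → match
viii → no match

vii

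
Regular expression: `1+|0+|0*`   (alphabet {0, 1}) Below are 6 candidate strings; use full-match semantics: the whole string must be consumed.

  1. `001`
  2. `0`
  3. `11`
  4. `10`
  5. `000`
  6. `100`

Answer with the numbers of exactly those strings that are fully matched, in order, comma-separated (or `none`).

1 → no match
2 → match
3 → match
4 → no match
5 → match
6 → no match

2, 3, 5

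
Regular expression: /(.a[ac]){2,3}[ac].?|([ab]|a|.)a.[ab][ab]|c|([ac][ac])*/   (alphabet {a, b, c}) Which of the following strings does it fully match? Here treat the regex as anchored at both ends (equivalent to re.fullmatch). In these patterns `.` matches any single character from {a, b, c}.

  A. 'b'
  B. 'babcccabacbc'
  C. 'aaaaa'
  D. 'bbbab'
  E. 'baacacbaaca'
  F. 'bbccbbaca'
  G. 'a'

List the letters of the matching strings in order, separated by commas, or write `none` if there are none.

A → no match
B → no match
C → match
D → no match
E → match
F → no match
G → no match

C, E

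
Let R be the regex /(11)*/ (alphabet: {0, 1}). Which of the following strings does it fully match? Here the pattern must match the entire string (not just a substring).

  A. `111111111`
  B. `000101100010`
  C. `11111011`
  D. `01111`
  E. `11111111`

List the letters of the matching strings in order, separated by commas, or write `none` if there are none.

A → no match
B → no match
C → no match
D → no match
E → match

E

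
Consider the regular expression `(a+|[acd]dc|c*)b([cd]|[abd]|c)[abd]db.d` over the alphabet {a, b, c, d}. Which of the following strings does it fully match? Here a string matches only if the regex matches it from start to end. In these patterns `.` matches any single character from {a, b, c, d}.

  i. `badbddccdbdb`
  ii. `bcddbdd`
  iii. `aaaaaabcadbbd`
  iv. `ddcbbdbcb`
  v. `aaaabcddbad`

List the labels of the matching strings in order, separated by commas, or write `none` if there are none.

i. `badbddccdbdb` → no match — must end with `d`
ii. `bcddbdd` → match
iii → match
iv. `ddcbbdbcb` → no match — must end with `d`
v. `aaaabcddbad` → match

ii, iii, v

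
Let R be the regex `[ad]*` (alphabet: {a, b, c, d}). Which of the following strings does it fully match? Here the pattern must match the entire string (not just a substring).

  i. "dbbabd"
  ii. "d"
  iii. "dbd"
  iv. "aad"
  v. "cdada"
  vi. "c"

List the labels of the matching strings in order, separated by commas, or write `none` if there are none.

ii, iv

i → no match
ii → match
iii → no match
iv → match
v → no match
vi → no match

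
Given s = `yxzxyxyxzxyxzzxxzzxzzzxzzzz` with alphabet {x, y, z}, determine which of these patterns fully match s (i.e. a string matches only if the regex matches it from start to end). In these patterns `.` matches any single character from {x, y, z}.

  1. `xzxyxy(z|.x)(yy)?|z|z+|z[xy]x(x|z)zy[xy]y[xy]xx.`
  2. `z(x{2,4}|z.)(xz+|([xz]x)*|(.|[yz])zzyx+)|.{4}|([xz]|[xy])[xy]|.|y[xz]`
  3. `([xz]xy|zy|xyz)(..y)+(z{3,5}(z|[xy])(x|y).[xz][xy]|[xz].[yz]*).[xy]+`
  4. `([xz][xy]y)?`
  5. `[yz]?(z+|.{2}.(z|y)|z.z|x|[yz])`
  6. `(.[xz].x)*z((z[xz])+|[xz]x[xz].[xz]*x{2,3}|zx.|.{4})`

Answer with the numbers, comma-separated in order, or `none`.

6

1 → no match
2 → no match
3 → no match
4 → no match
5 → no match
6 → match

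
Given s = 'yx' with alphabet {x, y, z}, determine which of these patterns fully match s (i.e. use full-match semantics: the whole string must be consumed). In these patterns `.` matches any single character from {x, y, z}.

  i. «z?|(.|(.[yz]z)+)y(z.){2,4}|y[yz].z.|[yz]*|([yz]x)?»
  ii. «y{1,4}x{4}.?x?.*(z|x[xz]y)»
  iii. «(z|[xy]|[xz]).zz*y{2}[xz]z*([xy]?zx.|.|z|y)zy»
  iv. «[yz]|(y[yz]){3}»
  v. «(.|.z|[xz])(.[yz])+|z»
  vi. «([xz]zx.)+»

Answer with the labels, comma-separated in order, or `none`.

i

i → match
ii → no match
iii → no match — must end with 'zy'
iv → no match
v → no match
vi → no match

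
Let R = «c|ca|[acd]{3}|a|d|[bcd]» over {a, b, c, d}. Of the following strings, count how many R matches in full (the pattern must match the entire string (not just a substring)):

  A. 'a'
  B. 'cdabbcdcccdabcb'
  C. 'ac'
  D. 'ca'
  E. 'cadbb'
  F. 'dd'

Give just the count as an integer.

2

A → match
B → no match
C → no match
D → match
E → no match
F → no match
Total matched: 2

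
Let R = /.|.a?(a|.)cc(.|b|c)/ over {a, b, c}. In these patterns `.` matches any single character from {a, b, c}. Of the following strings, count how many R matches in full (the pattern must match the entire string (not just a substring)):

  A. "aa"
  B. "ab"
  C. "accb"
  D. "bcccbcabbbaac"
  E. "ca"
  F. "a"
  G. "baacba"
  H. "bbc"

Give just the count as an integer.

A. "aa" → no match
B. "ab" → no match
C. "accb" → no match
D → no match
E. "ca" → no match
F. "a" → match
G. "baacba" → no match
H. "bbc" → no match
Total matched: 1

1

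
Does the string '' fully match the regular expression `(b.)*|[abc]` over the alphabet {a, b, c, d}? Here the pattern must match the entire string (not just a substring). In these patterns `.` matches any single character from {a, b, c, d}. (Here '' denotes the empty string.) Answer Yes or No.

Yes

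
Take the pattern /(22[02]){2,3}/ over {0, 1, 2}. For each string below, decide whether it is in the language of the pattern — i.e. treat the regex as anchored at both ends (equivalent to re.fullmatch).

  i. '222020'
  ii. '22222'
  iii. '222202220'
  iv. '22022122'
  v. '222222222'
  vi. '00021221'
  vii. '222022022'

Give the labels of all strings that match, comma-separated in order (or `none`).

v

i → no match
ii → no match
iii → no match
iv → no match
v → match
vi → no match — must start with '22'
vii → no match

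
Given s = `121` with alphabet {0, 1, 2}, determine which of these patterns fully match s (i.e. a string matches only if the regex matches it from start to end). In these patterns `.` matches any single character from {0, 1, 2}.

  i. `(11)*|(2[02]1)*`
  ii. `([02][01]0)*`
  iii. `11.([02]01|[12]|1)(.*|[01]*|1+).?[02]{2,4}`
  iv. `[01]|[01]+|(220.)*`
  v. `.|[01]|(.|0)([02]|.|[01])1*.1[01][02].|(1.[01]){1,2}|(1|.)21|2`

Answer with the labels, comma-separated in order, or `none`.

v

i → no match
ii → no match
iii → no match — must start with `11`
iv → no match
v → match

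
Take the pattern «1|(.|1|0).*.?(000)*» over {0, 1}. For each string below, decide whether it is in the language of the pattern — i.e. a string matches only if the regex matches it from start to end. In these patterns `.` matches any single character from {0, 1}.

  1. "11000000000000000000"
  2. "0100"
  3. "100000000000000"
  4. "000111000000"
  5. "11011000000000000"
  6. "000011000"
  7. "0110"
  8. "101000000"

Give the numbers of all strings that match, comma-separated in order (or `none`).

1, 2, 3, 4, 5, 6, 7, 8

1 → match
2 → match
3 → match
4 → match
5 → match
6 → match
7 → match
8 → match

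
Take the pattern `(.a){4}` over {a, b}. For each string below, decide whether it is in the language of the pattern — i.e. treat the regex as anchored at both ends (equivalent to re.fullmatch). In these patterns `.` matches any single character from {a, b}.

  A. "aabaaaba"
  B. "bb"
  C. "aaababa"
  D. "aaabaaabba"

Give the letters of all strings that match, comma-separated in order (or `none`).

A

A → match
B → no match — must end with "a"
C → no match
D → no match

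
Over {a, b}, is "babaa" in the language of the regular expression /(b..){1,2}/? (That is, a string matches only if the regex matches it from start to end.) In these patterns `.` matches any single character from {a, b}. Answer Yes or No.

No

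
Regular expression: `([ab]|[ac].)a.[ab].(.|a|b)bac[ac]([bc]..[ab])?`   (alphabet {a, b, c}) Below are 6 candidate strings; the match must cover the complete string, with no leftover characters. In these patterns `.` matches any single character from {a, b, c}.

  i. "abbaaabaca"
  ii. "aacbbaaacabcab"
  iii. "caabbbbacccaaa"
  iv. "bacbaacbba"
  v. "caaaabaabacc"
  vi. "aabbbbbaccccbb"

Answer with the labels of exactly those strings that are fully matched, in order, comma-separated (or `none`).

vi

i → no match
ii → no match
iii → no match
iv → no match
v → no match
vi → match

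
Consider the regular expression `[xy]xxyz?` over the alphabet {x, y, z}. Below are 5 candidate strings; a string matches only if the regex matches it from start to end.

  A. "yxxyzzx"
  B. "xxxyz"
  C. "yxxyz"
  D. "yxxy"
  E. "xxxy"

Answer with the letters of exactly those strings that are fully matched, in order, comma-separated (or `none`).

A. "yxxyzzx" → no match
B. "xxxyz" → match
C. "yxxyz" → match
D. "yxxy" → match
E. "xxxy" → match

B, C, D, E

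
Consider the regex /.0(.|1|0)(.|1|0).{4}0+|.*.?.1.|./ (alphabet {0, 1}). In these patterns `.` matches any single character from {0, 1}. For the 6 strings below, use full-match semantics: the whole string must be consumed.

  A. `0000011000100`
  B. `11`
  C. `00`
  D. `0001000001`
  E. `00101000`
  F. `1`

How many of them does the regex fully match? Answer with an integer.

1

A → no match
B. `11` → no match
C. `00` → no match
D. `0001000001` → no match
E. `00101000` → no match
F. `1` → match
Total matched: 1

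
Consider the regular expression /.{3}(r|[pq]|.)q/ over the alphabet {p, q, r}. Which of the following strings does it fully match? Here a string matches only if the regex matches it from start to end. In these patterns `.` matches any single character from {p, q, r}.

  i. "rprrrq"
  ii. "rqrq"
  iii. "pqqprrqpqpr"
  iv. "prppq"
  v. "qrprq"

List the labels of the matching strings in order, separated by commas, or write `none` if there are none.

iv, v

i → no match
ii → no match
iii → no match — must end with "q"
iv → match
v → match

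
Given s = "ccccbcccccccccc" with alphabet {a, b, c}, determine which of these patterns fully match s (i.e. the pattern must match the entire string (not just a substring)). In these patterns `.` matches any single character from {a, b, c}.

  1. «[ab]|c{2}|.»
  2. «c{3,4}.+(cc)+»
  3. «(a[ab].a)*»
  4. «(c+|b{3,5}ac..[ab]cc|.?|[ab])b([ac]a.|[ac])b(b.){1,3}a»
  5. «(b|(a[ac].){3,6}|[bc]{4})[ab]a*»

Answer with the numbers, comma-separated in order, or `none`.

2

1 → no match
2 → match
3 → no match
4 → no match — must end with "a"
5 → no match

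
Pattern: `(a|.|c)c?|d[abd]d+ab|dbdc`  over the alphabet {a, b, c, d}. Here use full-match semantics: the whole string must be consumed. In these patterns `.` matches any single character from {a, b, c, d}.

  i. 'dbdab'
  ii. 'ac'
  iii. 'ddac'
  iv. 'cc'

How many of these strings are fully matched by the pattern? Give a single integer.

3

i. 'dbdab' → match
ii. 'ac' → match
iii. 'ddac' → no match
iv. 'cc' → match
Total matched: 3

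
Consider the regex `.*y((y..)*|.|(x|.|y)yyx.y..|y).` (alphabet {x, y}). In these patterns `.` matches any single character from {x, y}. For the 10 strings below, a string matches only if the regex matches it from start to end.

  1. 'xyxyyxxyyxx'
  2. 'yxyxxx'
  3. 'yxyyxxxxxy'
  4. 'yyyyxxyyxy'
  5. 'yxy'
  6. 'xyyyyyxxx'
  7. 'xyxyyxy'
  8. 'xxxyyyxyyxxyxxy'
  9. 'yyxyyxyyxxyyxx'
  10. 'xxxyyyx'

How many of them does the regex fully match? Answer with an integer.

1. 'xyxyyxxyyxx' → match
2. 'yxyxxx' → no match
3. 'yxyyxxxxxy' → no match
4. 'yyyyxxyyxy' → match
5. 'yxy' → match
6. 'xyyyyyxxx' → match
7. 'xyxyyxy' → match
8 → match
9 → match
10. 'xxxyyyx' → match
Total matched: 8

8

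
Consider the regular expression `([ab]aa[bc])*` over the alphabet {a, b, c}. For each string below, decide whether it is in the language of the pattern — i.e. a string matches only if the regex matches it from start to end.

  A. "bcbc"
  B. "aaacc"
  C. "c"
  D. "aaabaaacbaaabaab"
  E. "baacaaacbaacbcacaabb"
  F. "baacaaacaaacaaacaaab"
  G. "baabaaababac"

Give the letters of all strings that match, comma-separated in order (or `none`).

F

A → no match
B → no match
C → no match
D → no match
E → no match
F → match
G → no match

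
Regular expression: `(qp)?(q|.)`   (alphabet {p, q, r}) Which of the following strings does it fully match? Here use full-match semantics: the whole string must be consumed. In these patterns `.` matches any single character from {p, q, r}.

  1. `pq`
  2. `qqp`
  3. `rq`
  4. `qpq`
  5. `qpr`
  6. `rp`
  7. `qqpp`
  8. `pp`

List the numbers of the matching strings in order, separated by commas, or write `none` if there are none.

4, 5

1. `pq` → no match
2. `qqp` → no match
3. `rq` → no match
4. `qpq` → match
5. `qpr` → match
6. `rp` → no match
7. `qqpp` → no match
8. `pp` → no match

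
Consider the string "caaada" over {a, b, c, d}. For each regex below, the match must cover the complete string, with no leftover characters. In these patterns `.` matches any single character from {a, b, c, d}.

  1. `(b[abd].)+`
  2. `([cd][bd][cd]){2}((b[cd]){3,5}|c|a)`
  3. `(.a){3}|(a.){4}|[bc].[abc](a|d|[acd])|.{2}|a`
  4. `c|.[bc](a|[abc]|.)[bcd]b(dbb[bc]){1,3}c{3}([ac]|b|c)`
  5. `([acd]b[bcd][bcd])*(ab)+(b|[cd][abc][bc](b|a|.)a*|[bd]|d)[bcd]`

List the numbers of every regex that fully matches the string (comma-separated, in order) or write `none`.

3

1 → no match — must start with "b"
2 → no match
3 → match
4 → no match
5 → no match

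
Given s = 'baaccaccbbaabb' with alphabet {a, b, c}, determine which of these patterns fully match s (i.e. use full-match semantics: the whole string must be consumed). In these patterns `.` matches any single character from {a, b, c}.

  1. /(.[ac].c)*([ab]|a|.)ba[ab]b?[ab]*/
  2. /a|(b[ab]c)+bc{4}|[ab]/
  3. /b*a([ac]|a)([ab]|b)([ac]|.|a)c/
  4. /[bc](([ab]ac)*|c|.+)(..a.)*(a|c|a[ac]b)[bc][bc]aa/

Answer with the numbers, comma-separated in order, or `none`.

1

1 → match
2 → no match
3 → no match — must end with 'c'
4 → no match — must end with 'aa'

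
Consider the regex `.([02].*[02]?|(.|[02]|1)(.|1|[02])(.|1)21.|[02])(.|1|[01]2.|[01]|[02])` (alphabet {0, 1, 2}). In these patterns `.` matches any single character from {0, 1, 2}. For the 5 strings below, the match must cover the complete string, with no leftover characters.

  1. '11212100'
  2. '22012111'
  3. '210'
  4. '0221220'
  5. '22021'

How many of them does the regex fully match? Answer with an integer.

1 → match
2 → match
3 → no match
4 → match
5 → match
Total matched: 4

4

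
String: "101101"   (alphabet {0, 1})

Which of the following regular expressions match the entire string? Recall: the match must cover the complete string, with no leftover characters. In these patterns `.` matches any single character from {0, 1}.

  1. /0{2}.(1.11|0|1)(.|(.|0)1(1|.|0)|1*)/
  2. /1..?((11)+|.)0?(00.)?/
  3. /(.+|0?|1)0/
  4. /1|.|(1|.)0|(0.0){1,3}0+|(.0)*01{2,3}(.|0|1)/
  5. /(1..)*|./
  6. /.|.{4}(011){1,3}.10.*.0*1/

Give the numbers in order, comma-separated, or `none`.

5

1 → no match — must start with "0"
2 → no match
3 → no match — must end with "0"
4 → no match
5 → match
6 → no match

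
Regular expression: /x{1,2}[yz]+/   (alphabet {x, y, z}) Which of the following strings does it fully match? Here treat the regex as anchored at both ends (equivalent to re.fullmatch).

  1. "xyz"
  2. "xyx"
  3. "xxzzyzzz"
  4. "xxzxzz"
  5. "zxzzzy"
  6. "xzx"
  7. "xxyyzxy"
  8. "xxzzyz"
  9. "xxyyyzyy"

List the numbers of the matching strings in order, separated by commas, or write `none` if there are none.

1, 3, 8, 9

1. "xyz" → match
2. "xyx" → no match
3. "xxzzyzzz" → match
4. "xxzxzz" → no match
5. "zxzzzy" → no match — must start with "x"
6. "xzx" → no match
7. "xxyyzxy" → no match
8. "xxzzyz" → match
9. "xxyyyzyy" → match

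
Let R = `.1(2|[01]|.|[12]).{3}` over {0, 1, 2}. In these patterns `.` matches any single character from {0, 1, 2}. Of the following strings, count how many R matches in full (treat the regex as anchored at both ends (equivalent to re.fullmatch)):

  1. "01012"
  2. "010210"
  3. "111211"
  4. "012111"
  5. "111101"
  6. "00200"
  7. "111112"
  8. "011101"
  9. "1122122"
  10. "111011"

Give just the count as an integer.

1 → no match
2 → match
3 → match
4 → match
5 → match
6 → no match
7 → match
8 → match
9 → no match
10 → match
Total matched: 7

7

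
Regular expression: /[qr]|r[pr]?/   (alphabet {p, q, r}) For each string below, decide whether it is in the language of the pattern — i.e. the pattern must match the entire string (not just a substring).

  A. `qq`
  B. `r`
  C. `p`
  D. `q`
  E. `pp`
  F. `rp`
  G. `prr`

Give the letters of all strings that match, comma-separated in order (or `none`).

B, D, F

A → no match
B → match
C → no match
D → match
E → no match
F → match
G → no match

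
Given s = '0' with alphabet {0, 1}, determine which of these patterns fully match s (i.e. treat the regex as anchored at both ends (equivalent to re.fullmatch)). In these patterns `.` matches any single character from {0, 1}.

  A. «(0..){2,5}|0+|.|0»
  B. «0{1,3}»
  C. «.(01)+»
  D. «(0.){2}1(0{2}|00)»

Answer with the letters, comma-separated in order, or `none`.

A → match
B → match
C → no match — must end with '01'
D → no match

A, B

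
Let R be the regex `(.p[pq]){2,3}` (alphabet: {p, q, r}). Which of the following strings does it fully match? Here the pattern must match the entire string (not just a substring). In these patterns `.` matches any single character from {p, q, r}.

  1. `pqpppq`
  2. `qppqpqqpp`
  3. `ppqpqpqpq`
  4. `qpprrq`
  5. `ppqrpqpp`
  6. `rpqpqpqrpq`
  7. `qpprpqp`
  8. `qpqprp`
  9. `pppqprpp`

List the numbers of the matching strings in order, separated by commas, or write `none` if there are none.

2

1 → no match
2 → match
3 → no match
4 → no match
5 → no match
6 → no match
7 → no match
8 → no match
9 → no match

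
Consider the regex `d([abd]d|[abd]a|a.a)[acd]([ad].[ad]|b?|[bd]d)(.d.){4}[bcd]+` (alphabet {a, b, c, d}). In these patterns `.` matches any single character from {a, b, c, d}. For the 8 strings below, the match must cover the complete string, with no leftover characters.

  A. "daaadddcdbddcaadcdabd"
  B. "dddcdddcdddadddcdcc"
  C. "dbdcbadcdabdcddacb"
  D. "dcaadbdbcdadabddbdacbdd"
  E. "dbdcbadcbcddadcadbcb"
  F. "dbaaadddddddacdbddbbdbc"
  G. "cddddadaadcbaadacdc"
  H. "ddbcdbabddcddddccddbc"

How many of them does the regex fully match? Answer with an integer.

A → no match
B → no match
C → no match
D → no match
E → no match
F → match
G → no match — must start with "d"
H → no match
Total matched: 1

1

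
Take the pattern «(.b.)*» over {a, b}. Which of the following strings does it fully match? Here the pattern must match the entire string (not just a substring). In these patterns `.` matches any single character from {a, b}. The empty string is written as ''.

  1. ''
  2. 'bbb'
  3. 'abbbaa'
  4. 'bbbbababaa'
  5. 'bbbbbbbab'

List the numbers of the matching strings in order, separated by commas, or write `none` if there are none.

1, 2

1 → match
2 → match
3 → no match
4 → no match
5 → no match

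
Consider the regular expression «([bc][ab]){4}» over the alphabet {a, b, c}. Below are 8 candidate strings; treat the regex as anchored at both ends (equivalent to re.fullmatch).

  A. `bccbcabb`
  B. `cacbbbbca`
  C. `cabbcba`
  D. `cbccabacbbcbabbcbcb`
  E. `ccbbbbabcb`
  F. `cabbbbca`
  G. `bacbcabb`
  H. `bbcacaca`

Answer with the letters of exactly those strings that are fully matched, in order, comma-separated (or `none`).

F, G, H

A → no match
B → no match
C → no match
D → no match
E → no match
F → match
G → match
H → match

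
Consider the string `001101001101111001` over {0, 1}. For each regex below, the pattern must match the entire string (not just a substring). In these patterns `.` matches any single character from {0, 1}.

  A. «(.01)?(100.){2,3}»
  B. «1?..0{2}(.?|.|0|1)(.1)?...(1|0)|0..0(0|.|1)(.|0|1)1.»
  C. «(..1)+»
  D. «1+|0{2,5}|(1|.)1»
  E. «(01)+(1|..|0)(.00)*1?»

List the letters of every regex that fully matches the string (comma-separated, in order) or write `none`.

A → no match
B → no match
C → match
D → no match
E → no match — must start with `01`

C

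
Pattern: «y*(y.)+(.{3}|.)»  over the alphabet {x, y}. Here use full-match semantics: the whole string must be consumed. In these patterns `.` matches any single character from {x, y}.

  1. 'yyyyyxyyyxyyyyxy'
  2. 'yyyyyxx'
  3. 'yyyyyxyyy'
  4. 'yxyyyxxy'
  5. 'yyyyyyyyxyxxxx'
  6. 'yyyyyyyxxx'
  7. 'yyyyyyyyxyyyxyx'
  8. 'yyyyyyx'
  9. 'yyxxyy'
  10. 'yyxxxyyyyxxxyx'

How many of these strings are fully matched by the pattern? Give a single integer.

1 → no match
2 → match
3 → match
4 → no match
5 → match
6 → match
7 → no match
8 → match
9 → match
10 → no match
Total matched: 6

6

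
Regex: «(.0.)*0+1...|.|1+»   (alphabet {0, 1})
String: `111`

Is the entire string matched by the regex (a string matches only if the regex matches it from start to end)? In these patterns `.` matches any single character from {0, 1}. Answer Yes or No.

Yes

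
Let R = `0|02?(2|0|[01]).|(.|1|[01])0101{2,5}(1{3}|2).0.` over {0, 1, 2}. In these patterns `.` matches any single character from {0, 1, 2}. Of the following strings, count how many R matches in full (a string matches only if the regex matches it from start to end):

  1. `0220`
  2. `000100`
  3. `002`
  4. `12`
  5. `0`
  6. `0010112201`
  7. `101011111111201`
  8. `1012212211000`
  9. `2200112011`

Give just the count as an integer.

1 → match
2 → no match
3 → match
4 → no match
5 → match
6 → match
7 → match
8 → no match
9 → no match
Total matched: 5

5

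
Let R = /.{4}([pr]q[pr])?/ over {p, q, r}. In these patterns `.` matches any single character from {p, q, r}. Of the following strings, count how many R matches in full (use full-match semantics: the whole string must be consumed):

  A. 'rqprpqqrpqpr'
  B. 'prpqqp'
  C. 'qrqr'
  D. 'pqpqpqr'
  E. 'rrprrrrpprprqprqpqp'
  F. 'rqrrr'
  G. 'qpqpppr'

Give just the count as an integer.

2

A → no match
B → no match
C → match
D → match
E → no match
F → no match
G → no match
Total matched: 2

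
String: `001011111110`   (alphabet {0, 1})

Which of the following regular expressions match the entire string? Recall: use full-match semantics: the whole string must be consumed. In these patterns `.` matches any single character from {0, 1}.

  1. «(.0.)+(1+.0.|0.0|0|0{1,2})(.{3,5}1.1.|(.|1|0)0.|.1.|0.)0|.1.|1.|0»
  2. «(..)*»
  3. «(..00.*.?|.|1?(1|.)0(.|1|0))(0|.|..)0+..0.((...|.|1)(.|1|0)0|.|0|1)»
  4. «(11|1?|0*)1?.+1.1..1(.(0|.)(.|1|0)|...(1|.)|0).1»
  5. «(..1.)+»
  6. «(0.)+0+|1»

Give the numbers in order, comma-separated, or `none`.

1, 2, 5

1 → match
2 → match
3 → no match
4 → no match — must end with `1`
5 → match
6 → no match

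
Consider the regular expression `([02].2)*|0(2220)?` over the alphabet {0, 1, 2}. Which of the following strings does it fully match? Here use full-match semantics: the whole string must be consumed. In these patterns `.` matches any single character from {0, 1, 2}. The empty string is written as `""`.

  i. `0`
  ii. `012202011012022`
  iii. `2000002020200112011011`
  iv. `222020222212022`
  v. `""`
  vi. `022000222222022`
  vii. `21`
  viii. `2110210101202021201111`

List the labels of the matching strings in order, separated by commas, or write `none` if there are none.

i → match
ii → no match
iii → no match
iv → no match
v → match
vi → no match
vii → no match
viii → no match

i, v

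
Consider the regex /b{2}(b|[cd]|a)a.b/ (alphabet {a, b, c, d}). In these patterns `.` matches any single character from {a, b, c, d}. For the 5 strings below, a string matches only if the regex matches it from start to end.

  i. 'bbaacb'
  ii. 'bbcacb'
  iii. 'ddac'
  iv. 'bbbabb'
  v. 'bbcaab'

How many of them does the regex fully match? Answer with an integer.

4

i → match
ii → match
iii → no match — must start with 'b'
iv → match
v → match
Total matched: 4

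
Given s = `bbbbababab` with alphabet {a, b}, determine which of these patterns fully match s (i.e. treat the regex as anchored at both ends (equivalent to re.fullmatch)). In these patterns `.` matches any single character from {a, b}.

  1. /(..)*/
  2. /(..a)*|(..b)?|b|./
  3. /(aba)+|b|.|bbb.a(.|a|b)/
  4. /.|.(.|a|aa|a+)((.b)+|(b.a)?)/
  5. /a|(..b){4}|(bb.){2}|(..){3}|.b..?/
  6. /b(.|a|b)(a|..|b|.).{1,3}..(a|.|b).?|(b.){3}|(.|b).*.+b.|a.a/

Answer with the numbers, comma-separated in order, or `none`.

1 → match
2 → no match
3 → no match
4 → match
5 → no match
6 → match

1, 4, 6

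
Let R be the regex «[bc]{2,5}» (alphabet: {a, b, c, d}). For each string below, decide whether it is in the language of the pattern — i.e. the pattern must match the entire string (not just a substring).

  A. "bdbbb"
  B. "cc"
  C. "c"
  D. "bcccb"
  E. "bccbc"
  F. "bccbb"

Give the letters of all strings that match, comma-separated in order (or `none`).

A. "bdbbb" → no match
B. "cc" → match
C. "c" → no match
D. "bcccb" → match
E. "bccbc" → match
F. "bccbb" → match

B, D, E, F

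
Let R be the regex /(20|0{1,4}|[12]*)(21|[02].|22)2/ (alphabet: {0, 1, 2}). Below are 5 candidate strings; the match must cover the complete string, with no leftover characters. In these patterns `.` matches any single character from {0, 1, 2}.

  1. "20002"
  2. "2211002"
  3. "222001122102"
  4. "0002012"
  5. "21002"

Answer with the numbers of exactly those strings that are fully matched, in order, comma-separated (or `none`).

1. "20002" → match
2. "2211002" → match
3. "222001122102" → no match
4. "0002012" → no match
5. "21002" → match

1, 2, 5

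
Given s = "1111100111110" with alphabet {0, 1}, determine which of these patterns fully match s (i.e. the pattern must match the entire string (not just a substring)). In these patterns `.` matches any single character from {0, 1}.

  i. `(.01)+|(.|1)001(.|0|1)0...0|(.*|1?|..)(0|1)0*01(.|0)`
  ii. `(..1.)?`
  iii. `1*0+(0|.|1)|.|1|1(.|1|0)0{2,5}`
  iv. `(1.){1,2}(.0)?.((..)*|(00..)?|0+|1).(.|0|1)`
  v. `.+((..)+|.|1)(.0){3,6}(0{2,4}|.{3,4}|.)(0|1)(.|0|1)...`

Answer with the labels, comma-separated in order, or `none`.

iv

i → no match
ii → no match
iii → no match
iv → match
v → no match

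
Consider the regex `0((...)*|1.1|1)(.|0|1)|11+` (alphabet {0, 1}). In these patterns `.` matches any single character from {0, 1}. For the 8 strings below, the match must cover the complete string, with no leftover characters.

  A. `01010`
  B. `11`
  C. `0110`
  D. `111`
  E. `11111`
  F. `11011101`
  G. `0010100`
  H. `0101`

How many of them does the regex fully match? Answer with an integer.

A. `01010` → match
B. `11` → match
C. `0110` → no match
D. `111` → match
E. `11111` → match
F. `11011101` → no match
G. `0010100` → no match
H. `0101` → no match
Total matched: 4

4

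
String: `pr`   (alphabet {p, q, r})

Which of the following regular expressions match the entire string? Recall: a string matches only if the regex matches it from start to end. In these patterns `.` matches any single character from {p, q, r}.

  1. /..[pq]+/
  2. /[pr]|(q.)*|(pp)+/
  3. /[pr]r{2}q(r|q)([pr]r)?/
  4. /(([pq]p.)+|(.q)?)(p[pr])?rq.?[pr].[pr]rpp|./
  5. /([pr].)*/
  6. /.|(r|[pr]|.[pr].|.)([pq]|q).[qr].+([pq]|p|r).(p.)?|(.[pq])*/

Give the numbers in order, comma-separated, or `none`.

5

1 → no match
2 → no match
3 → no match
4 → no match
5 → match
6 → no match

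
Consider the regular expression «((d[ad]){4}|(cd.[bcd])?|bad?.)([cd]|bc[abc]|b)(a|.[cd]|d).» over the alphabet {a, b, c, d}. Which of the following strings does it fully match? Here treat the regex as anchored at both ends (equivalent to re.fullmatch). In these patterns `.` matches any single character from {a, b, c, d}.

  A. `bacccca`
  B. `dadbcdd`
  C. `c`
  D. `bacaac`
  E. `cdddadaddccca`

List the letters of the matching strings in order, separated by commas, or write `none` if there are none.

A

A. `bacccca` → match
B. `dadbcdd` → no match
C. `c` → no match
D. `bacaac` → no match
E → no match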